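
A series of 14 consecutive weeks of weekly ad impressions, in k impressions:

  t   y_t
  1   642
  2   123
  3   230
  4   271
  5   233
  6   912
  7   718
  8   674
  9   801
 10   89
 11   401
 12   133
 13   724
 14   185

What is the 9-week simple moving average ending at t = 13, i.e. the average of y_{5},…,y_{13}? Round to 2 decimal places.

Sum of periods 5–13: 233 + 912 + 718 + 674 + 801 + 89 + 401 + 133 + 724 = 4685
Divide by 9: 4685 / 9 = 520.56

520.56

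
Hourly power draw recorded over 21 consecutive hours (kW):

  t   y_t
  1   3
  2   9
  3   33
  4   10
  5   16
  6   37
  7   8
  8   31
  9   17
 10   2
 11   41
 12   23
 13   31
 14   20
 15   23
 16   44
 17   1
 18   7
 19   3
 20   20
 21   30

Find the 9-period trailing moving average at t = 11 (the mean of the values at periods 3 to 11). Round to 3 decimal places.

21.667

Sum of periods 3–11: 33 + 10 + 16 + 37 + 8 + 31 + 17 + 2 + 41 = 195
Divide by 9: 195 / 9 = 21.667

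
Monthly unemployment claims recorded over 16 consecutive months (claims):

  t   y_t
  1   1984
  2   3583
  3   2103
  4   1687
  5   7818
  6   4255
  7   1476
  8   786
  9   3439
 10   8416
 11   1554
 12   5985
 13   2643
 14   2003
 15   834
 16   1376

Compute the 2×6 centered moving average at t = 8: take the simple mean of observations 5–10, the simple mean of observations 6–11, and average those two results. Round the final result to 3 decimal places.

3843.000

Sum over 5–10: 7818 + 4255 + 1476 + 786 + 3439 + 8416 = 26190
Sum over 6–11: 4255 + 1476 + 786 + 3439 + 8416 + 1554 = 19926
CMA at t=8 = (26190 + 19926) / (2·6) = 46116 / 12 = 3843.000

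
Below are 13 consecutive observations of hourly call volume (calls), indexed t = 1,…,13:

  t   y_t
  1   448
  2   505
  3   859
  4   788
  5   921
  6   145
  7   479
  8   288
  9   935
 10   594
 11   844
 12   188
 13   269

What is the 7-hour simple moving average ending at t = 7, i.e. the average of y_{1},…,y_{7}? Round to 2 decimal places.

592.14

Sum of periods 1–7: 448 + 505 + 859 + 788 + 921 + 145 + 479 = 4145
Divide by 7: 4145 / 7 = 592.14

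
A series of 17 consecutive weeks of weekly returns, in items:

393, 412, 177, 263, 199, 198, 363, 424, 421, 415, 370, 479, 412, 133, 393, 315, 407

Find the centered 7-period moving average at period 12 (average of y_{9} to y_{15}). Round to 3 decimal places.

374.714

Sum of periods 9–15: 421 + 415 + 370 + 479 + 412 + 133 + 393 = 2623
Divide by 7: 2623 / 7 = 374.714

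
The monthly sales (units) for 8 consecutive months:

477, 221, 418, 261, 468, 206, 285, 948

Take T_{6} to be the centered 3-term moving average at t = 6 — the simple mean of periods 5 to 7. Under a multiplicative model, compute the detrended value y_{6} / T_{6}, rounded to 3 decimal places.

Trend T_6 = (468 + 206 + 285) / 3 = 959/3 = 319.66667
Ratio to trend: 206 / 319.66667 = 0.644

0.644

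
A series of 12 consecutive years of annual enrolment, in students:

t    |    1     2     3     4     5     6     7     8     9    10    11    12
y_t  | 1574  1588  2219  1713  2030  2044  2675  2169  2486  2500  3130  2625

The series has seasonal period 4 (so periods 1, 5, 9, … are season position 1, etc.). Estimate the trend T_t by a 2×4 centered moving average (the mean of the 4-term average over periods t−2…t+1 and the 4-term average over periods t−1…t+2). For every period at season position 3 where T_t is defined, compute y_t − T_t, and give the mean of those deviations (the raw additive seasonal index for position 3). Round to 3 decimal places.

388.500

Season position 3 occurs at t = 3, 7 (where T_t is defined).
t=3: T_3 = 1830.50000; y_3 − T_3 = 2219 − 1830.50000 = 388.50000
t=7: T_7 = 2286.50000; y_7 − T_7 = 2675 − 2286.50000 = 388.50000
Mean deviation: (388.50000 + 388.50000) / 2 = 388.500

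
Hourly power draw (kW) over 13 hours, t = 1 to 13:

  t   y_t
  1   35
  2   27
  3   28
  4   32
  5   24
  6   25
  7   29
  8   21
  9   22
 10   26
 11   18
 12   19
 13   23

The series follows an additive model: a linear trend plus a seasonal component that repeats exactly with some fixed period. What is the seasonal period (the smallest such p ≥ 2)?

3

First differences y_{t+1} − y_t: -8, 1, 4, -8, 1, 4, -8, 1, …
The difference pattern repeats every 3 terms and not for any smaller step, so p = 3.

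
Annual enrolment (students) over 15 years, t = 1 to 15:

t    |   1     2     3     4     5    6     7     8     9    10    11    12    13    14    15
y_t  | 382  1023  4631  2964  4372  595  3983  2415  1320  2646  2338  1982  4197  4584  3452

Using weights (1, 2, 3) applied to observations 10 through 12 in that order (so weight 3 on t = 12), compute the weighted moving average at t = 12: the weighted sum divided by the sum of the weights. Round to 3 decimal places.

Weighted sum: 1·2646 + 2·2338 + 3·1982 = 2646 + 4676 + 5946 = 13268
Weight total: 1 + 2 + 3 = 6
WMA = 13268 / 6 = 2211.333

2211.333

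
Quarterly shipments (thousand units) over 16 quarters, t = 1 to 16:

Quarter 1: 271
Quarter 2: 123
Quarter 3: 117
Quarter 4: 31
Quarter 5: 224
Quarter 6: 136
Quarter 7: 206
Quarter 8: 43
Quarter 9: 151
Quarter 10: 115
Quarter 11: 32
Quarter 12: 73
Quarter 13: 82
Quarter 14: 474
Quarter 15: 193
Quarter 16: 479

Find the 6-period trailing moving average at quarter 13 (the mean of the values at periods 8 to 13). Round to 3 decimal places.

Sum of periods 8–13: 43 + 151 + 115 + 32 + 73 + 82 = 496
Divide by 6: 496 / 6 = 82.667

82.667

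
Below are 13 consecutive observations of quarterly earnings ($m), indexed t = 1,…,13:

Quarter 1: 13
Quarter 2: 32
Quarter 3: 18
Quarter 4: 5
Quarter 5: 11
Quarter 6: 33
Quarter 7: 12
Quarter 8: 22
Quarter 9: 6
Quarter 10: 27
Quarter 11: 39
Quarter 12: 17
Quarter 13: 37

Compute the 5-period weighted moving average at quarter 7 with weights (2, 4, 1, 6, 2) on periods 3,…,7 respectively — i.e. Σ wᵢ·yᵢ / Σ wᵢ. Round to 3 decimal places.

Weighted sum: 2·18 + 4·5 + 1·11 + 6·33 + 2·12 = 36 + 20 + 11 + 198 + 24 = 289
Weight total: 2 + 4 + 1 + 6 + 2 = 15
WMA = 289 / 15 = 19.267

19.267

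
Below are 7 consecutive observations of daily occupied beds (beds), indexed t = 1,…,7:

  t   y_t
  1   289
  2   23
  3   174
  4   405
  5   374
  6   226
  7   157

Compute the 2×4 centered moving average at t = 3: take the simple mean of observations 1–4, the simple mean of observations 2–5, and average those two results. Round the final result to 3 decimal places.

233.375

Sum over 1–4: 289 + 23 + 174 + 405 = 891
Sum over 2–5: 23 + 174 + 405 + 374 = 976
CMA at t=3 = (891 + 976) / (2·4) = 1867 / 8 = 233.375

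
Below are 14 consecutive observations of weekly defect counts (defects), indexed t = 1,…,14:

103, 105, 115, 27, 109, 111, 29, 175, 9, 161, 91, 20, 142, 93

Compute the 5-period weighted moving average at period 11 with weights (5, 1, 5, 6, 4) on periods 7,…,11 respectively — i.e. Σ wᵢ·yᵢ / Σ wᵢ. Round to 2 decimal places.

80.71

Weighted sum: 5·29 + 1·175 + 5·9 + 6·161 + 4·91 = 145 + 175 + 45 + 966 + 364 = 1695
Weight total: 5 + 1 + 5 + 6 + 4 = 21
WMA = 1695 / 21 = 80.71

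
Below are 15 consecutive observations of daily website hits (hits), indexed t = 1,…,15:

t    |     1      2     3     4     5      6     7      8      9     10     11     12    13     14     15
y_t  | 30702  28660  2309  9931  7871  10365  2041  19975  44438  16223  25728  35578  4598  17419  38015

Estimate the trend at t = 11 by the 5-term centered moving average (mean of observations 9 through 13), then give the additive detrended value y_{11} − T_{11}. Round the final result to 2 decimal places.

415.00

Trend T_11 = (44438 + 16223 + 25728 + 35578 + 4598) / 5 = 126565/5 = 25313.0000
Detrended value: 25728 − 25313.0000 = 415.00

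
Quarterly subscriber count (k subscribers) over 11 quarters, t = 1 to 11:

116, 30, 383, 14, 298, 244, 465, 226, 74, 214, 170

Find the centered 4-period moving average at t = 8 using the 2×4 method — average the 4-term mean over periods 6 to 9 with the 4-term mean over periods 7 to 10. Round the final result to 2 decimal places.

248.50

Sum over 6–9: 244 + 465 + 226 + 74 = 1009
Sum over 7–10: 465 + 226 + 74 + 214 = 979
CMA at t=8 = (1009 + 979) / (2·4) = 1988 / 8 = 248.50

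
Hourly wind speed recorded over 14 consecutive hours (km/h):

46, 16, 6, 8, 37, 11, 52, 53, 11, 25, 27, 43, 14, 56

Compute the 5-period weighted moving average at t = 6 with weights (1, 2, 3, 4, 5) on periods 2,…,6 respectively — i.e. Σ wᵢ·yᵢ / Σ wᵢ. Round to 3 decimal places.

Weighted sum: 1·16 + 2·6 + 3·8 + 4·37 + 5·11 = 16 + 12 + 24 + 148 + 55 = 255
Weight total: 1 + 2 + 3 + 4 + 5 = 15
WMA = 255 / 15 = 17.000

17.000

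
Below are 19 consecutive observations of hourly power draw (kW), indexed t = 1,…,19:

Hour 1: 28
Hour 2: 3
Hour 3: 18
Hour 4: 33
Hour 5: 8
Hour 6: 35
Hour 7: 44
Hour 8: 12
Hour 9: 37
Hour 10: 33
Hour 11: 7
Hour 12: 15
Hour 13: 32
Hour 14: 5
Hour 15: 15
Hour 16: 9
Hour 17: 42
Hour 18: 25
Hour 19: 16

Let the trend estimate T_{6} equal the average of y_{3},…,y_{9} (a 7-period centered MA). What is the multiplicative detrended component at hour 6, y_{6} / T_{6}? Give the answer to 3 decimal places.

1.310

Trend T_6 = (18 + 33 + 8 + 35 + 44 + 12 + 37) / 7 = 187/7 = 26.71429
Ratio to trend: 35 / 26.71429 = 1.310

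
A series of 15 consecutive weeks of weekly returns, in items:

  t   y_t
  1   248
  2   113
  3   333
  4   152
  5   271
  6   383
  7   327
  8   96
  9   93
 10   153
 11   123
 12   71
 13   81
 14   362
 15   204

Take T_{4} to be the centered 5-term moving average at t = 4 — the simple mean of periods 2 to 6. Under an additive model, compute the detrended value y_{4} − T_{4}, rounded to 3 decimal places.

-98.400

Trend T_4 = (113 + 333 + 152 + 271 + 383) / 5 = 1252/5 = 250.40000
Detrended value: 152 − 250.40000 = -98.400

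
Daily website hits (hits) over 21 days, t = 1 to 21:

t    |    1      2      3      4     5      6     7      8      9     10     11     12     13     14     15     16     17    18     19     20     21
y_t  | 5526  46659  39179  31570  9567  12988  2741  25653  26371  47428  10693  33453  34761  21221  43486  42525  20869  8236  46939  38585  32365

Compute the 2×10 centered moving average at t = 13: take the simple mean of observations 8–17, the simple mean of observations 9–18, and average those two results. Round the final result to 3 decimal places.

Sum over 8–17: 25653 + 26371 + 47428 + 10693 + 33453 + 34761 + 21221 + 43486 + 42525 + 20869 = 306460
Sum over 9–18: 26371 + 47428 + 10693 + 33453 + 34761 + 21221 + 43486 + 42525 + 20869 + 8236 = 289043
CMA at t=13 = (306460 + 289043) / (2·10) = 595503 / 20 = 29775.150

29775.150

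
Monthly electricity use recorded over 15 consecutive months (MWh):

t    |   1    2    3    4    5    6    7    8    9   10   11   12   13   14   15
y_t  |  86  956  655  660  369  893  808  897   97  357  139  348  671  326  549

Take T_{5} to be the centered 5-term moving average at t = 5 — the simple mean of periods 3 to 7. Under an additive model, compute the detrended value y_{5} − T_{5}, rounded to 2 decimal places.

Trend T_5 = (655 + 660 + 369 + 893 + 808) / 5 = 3385/5 = 677.0000
Detrended value: 369 − 677.0000 = -308.00

-308.00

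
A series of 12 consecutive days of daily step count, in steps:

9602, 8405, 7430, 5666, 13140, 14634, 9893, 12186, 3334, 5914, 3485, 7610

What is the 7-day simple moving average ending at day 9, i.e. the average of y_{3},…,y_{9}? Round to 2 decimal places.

9469.00

Sum of periods 3–9: 7430 + 5666 + 13140 + 14634 + 9893 + 12186 + 3334 = 66283
Divide by 7: 66283 / 7 = 9469.00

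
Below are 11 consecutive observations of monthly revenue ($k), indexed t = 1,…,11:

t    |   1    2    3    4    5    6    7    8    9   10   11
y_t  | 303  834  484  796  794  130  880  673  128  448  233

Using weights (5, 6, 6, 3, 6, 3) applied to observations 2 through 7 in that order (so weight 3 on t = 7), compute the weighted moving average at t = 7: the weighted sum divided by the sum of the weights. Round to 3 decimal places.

Weighted sum: 5·834 + 6·484 + 6·796 + 3·794 + 6·130 + 3·880 = 4170 + 2904 + 4776 + 2382 + 780 + 2640 = 17652
Weight total: 5 + 6 + 6 + 3 + 6 + 3 = 29
WMA = 17652 / 29 = 608.690

608.690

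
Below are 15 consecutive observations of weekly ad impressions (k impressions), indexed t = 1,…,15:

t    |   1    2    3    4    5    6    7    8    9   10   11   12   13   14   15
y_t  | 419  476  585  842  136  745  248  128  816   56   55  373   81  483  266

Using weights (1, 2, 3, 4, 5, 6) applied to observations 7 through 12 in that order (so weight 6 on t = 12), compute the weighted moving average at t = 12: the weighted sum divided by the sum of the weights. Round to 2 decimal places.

270.90

Weighted sum: 1·248 + 2·128 + 3·816 + 4·56 + 5·55 + 6·373 = 248 + 256 + 2448 + 224 + 275 + 2238 = 5689
Weight total: 1 + 2 + 3 + 4 + 5 + 6 = 21
WMA = 5689 / 21 = 270.90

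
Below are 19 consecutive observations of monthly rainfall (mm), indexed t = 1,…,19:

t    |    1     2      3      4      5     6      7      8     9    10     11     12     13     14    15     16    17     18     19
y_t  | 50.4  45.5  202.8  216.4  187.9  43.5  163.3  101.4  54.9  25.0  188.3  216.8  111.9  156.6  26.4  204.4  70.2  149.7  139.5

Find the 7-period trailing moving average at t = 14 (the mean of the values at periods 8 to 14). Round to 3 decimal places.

Sum of periods 8–14: 101.4 + 54.9 + 25.0 + 188.3 + 216.8 + 111.9 + 156.6 = 854.9
Divide by 7: 854.9 / 7 = 122.129

122.129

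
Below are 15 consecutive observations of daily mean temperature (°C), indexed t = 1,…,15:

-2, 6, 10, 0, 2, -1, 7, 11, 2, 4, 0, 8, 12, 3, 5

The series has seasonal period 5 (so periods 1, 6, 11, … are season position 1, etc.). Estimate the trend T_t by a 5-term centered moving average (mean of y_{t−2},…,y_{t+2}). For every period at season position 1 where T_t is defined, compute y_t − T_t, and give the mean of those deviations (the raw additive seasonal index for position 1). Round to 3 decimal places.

Season position 1 occurs at t = 6, 11 (where T_t is defined).
t=6: T_6 = 3.80000; y_6 − T_6 = -1 − 3.80000 = -4.80000
t=11: T_11 = 5.20000; y_11 − T_11 = 0 − 5.20000 = -5.20000
Mean deviation: (-4.80000 + -5.20000) / 2 = -5.000

-5.000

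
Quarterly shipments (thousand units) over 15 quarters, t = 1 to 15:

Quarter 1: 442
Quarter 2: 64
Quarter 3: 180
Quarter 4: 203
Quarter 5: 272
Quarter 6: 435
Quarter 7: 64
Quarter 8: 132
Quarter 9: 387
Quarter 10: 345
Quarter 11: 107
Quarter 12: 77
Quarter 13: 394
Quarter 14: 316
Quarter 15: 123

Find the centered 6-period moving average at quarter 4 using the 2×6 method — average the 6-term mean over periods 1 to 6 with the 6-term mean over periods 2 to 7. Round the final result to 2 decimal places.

Sum over 1–6: 442 + 64 + 180 + 203 + 272 + 435 = 1596
Sum over 2–7: 64 + 180 + 203 + 272 + 435 + 64 = 1218
CMA at t=4 = (1596 + 1218) / (2·6) = 2814 / 12 = 234.50

234.50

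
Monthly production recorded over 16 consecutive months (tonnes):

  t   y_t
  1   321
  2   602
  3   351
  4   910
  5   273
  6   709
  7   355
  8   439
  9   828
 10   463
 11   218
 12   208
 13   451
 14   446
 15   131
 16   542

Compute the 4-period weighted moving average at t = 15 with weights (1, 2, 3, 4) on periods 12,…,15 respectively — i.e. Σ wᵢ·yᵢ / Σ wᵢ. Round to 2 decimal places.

Weighted sum: 1·208 + 2·451 + 3·446 + 4·131 = 208 + 902 + 1338 + 524 = 2972
Weight total: 1 + 2 + 3 + 4 = 10
WMA = 2972 / 10 = 297.20

297.20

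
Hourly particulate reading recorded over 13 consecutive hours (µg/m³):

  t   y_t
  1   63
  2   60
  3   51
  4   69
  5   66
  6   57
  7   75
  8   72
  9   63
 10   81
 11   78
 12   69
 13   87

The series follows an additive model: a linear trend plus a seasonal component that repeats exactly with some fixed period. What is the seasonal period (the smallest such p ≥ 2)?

First differences y_{t+1} − y_t: -3, -9, 18, -3, -9, 18, -3, -9, …
The difference pattern repeats every 3 terms and not for any smaller step, so p = 3.

3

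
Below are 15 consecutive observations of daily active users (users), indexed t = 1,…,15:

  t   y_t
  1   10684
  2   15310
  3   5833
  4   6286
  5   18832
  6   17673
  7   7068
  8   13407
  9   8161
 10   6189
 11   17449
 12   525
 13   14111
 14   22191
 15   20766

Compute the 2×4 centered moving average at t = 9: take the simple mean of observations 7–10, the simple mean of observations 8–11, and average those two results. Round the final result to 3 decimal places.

10003.875

Sum over 7–10: 7068 + 13407 + 8161 + 6189 = 34825
Sum over 8–11: 13407 + 8161 + 6189 + 17449 = 45206
CMA at t=9 = (34825 + 45206) / (2·4) = 80031 / 8 = 10003.875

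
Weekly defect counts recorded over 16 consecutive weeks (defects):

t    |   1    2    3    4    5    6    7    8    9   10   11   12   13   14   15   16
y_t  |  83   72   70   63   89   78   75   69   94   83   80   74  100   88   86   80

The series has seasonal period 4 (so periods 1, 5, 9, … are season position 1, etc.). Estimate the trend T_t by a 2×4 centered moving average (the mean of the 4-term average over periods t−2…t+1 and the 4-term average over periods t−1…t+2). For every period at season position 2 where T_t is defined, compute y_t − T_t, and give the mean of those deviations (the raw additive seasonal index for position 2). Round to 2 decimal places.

Season position 2 occurs at t = 6, 10, 14 (where T_t is defined).
t=6: T_6 = 77.0000; y_6 − T_6 = 78 − 77.0000 = 1.0000
t=10: T_10 = 82.1250; y_10 − T_10 = 83 − 82.1250 = 0.8750
t=14: T_14 = 87.7500; y_14 − T_14 = 88 − 87.7500 = 0.2500
Mean deviation: (1.0000 + 0.8750 + 0.2500) / 3 = 0.71

0.71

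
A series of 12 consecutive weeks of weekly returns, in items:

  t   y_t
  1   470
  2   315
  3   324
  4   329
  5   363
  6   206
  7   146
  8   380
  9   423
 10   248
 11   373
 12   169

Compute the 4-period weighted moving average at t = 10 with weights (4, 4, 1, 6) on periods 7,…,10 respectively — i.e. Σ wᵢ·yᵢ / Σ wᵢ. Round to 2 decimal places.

267.67

Weighted sum: 4·146 + 4·380 + 1·423 + 6·248 = 584 + 1520 + 423 + 1488 = 4015
Weight total: 4 + 4 + 1 + 6 = 15
WMA = 4015 / 15 = 267.67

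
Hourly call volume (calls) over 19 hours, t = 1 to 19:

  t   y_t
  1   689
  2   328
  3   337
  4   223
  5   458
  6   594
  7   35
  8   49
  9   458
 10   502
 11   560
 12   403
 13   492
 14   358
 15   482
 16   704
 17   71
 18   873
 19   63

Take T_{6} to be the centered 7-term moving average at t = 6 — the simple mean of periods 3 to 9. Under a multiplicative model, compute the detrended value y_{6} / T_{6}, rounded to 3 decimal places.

Trend T_6 = (337 + 223 + 458 + 594 + 35 + 49 + 458) / 7 = 2154/7 = 307.71429
Ratio to trend: 594 / 307.71429 = 1.930

1.930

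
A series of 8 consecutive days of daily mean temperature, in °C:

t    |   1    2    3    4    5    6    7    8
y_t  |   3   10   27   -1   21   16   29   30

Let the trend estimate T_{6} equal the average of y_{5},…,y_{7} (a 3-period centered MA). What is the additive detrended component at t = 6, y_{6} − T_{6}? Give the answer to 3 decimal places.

Trend T_6 = (21 + 16 + 29) / 3 = 66/3 = 22.00000
Detrended value: 16 − 22.00000 = -6.000

-6.000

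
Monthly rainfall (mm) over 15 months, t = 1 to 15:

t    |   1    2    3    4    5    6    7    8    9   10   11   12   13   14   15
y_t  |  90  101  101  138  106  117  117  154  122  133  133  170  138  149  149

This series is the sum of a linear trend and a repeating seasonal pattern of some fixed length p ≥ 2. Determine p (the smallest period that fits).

First differences y_{t+1} − y_t: 11, 0, 37, -32, 11, 0, 37, -32, 11, 0, …
The difference pattern repeats every 4 terms and not for any smaller step, so p = 4.

4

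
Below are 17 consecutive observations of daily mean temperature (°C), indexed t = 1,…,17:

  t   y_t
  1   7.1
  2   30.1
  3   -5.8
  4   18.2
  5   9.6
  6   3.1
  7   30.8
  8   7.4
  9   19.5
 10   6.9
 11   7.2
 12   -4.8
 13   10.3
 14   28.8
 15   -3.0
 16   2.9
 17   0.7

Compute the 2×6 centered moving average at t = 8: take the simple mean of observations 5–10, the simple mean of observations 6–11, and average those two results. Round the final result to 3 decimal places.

12.683

Sum over 5–10: 9.6 + 3.1 + 30.8 + 7.4 + 19.5 + 6.9 = 77.3
Sum over 6–11: 3.1 + 30.8 + 7.4 + 19.5 + 6.9 + 7.2 = 74.9
CMA at t=8 = (77.3 + 74.9) / (2·6) = 152.2 / 12 = 12.683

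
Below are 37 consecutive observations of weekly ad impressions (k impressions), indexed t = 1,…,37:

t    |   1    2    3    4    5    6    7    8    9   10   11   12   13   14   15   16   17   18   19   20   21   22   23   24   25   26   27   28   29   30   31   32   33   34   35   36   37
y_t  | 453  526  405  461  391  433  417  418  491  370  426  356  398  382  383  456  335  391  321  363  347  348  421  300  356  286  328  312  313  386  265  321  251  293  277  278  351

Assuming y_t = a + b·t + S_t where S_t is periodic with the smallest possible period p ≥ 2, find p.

First differences y_{t+1} − y_t: 73, -121, 56, -70, 42, -16, 1, 73, -121, 56, -70, 42, -16, 1, 73, -121, …
The difference pattern repeats every 7 terms and not for any smaller step, so p = 7.

7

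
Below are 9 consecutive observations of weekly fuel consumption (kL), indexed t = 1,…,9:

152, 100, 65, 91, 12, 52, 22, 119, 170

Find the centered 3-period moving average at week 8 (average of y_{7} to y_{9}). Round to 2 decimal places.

103.67

Sum of periods 7–9: 22 + 119 + 170 = 311
Divide by 3: 311 / 3 = 103.67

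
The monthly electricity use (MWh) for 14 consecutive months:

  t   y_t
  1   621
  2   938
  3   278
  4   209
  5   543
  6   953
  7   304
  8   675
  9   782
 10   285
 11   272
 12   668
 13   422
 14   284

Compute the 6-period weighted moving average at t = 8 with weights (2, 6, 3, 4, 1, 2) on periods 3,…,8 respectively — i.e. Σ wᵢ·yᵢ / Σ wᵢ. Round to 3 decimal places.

494.722

Weighted sum: 2·278 + 6·209 + 3·543 + 4·953 + 1·304 + 2·675 = 556 + 1254 + 1629 + 3812 + 304 + 1350 = 8905
Weight total: 2 + 6 + 3 + 4 + 1 + 2 = 18
WMA = 8905 / 18 = 494.722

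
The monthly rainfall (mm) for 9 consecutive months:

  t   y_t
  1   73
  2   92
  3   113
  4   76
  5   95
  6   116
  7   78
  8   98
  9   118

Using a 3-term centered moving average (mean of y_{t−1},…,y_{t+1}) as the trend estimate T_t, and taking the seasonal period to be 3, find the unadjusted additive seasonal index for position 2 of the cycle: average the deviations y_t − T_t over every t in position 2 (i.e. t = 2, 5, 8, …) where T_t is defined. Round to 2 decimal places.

-0.44

Season position 2 occurs at t = 2, 5, 8 (where T_t is defined).
t=2: T_2 = 92.6667; y_2 − T_2 = 92 − 92.6667 = -0.6667
t=5: T_5 = 95.6667; y_5 − T_5 = 95 − 95.6667 = -0.6667
t=8: T_8 = 98.0000; y_8 − T_8 = 98 − 98.0000 = 0.0000
Mean deviation: (-0.6667 + -0.6667 + 0.0000) / 3 = -0.44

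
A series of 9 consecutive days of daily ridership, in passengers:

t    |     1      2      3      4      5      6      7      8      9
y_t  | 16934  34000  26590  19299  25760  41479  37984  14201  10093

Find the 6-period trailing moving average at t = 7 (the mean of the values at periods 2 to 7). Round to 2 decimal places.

30852.00

Sum of periods 2–7: 34000 + 26590 + 19299 + 25760 + 41479 + 37984 = 185112
Divide by 6: 185112 / 6 = 30852.00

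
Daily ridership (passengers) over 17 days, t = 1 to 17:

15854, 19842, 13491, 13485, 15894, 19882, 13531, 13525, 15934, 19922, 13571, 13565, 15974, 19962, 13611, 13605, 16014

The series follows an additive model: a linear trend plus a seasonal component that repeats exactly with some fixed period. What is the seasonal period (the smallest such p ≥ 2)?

4

First differences y_{t+1} − y_t: 3988, -6351, -6, 2409, 3988, -6351, -6, 2409, 3988, -6351, …
The difference pattern repeats every 4 terms and not for any smaller step, so p = 4.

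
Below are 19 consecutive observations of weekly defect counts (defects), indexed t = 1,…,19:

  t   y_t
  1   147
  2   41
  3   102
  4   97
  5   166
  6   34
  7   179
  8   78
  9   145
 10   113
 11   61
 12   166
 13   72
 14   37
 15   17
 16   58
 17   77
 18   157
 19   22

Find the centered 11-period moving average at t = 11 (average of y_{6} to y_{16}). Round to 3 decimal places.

87.273

Sum of periods 6–16: 34 + 179 + 78 + 145 + 113 + 61 + 166 + 72 + 37 + 17 + 58 = 960
Divide by 11: 960 / 11 = 87.273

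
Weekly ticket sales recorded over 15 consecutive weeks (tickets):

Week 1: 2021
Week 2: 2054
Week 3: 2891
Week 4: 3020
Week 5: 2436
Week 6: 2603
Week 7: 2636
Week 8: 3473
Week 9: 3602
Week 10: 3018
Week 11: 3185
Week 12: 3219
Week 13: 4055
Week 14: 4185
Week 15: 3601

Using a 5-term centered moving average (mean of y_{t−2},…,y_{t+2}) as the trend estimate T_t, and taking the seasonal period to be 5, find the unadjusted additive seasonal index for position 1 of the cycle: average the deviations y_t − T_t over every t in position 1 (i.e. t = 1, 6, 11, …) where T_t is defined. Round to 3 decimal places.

Season position 1 occurs at t = 6, 11 (where T_t is defined).
t=6: T_6 = 2833.60000; y_6 − T_6 = 2603 − 2833.60000 = -230.60000
t=11: T_11 = 3415.80000; y_11 − T_11 = 3185 − 3415.80000 = -230.80000
Mean deviation: (-230.60000 + -230.80000) / 2 = -230.700

-230.700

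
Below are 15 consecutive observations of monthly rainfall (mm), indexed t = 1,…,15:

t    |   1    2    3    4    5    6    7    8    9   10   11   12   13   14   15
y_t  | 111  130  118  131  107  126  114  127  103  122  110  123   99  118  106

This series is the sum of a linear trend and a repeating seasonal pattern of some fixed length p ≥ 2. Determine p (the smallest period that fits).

4

First differences y_{t+1} − y_t: 19, -12, 13, -24, 19, -12, 13, -24, 19, -12, …
The difference pattern repeats every 4 terms and not for any smaller step, so p = 4.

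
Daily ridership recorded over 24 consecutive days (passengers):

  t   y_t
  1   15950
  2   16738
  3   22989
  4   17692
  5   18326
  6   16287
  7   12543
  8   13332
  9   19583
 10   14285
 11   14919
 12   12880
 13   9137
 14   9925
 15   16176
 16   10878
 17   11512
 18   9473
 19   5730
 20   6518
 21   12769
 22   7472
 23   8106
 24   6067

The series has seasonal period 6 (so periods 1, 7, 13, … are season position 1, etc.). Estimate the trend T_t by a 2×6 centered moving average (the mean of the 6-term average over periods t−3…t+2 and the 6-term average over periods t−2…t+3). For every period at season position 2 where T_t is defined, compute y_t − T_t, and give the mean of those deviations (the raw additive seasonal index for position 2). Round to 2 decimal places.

Season position 2 occurs at t = 8, 14, 20 (where T_t is defined).
t=8: T_8 = 15442.0833; y_8 − T_8 = 13332 − 15442.0833 = -2110.0833
t=14: T_14 = 12035.2500; y_14 − T_14 = 9925 − 12035.2500 = -2110.2500
t=20: T_20 = 8628.5000; y_20 − T_20 = 6518 − 8628.5000 = -2110.5000
Mean deviation: (-2110.0833 + -2110.2500 + -2110.5000) / 3 = -2110.28

-2110.28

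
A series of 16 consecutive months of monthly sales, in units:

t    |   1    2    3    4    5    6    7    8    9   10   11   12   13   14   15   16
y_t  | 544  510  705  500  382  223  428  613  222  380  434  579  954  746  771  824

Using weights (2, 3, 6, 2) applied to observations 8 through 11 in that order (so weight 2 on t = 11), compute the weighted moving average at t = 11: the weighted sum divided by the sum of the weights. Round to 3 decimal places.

Weighted sum: 2·613 + 3·222 + 6·380 + 2·434 = 1226 + 666 + 2280 + 868 = 5040
Weight total: 2 + 3 + 6 + 2 = 13
WMA = 5040 / 13 = 387.692

387.692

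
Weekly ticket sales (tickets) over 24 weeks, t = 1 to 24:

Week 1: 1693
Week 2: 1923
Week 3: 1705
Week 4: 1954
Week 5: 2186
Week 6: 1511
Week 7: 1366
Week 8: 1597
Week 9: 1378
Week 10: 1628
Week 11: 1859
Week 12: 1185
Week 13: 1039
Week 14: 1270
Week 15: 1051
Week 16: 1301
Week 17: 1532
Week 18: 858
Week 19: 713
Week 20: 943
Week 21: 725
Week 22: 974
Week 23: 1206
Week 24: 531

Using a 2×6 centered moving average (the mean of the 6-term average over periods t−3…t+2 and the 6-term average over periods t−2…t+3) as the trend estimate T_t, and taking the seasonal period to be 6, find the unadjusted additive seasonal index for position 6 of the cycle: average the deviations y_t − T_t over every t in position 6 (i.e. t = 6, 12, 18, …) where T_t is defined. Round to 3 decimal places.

Season position 6 occurs at t = 6, 12, 18 (where T_t is defined).
t=6: T_6 = 1692.58333; y_6 − T_6 = 1511 − 1692.58333 = -181.58333
t=12: T_12 = 1365.91667; y_12 − T_12 = 1185 − 1365.91667 = -180.91667
t=18: T_18 = 1039.16667; y_18 − T_18 = 858 − 1039.16667 = -181.16667
Mean deviation: (-181.58333 + -180.91667 + -181.16667) / 3 = -181.222

-181.222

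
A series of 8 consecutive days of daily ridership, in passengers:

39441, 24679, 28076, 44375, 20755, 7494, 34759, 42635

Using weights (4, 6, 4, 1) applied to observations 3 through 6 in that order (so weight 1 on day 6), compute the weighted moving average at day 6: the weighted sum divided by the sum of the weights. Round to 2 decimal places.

31271.20

Weighted sum: 4·28076 + 6·44375 + 4·20755 + 1·7494 = 112304 + 266250 + 83020 + 7494 = 469068
Weight total: 4 + 6 + 4 + 1 = 15
WMA = 469068 / 15 = 31271.20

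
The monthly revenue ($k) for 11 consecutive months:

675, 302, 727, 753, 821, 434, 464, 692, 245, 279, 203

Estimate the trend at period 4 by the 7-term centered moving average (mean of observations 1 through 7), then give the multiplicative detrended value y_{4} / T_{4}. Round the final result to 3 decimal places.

Trend T_4 = (675 + 302 + 727 + 753 + 821 + 434 + 464) / 7 = 4176/7 = 596.57143
Ratio to trend: 753 / 596.57143 = 1.262

1.262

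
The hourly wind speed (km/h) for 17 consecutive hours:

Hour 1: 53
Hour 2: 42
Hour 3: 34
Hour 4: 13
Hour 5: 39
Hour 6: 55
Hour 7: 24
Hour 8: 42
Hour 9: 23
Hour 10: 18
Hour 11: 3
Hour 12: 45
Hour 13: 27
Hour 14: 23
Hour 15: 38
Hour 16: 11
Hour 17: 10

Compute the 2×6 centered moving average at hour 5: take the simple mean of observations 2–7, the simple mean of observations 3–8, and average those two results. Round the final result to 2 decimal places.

Sum over 2–7: 42 + 34 + 13 + 39 + 55 + 24 = 207
Sum over 3–8: 34 + 13 + 39 + 55 + 24 + 42 = 207
CMA at t=5 = (207 + 207) / (2·6) = 414 / 12 = 34.50

34.50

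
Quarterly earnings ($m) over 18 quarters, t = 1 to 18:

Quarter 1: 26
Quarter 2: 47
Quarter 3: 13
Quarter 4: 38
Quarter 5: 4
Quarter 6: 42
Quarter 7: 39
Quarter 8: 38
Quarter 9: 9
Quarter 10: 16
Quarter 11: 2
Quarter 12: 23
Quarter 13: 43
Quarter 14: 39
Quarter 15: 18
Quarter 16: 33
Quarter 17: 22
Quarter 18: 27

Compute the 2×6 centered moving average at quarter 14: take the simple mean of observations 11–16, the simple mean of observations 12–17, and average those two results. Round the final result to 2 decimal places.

28.00

Sum over 11–16: 2 + 23 + 43 + 39 + 18 + 33 = 158
Sum over 12–17: 23 + 43 + 39 + 18 + 33 + 22 = 178
CMA at t=14 = (158 + 178) / (2·6) = 336 / 12 = 28.00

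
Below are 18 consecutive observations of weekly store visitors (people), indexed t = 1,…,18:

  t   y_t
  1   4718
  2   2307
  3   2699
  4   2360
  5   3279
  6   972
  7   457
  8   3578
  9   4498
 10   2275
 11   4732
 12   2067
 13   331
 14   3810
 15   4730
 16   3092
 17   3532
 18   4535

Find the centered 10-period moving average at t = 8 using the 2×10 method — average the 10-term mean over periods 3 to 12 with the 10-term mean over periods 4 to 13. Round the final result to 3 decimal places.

Sum over 3–12: 2699 + 2360 + 3279 + 972 + 457 + 3578 + 4498 + 2275 + 4732 + 2067 = 26917
Sum over 4–13: 2360 + 3279 + 972 + 457 + 3578 + 4498 + 2275 + 4732 + 2067 + 331 = 24549
CMA at t=8 = (26917 + 24549) / (2·10) = 51466 / 20 = 2573.300

2573.300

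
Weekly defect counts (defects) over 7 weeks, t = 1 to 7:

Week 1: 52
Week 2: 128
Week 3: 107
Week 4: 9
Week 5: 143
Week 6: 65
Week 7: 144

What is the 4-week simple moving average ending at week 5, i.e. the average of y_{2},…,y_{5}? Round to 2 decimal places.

96.75

Sum of periods 2–5: 128 + 107 + 9 + 143 = 387
Divide by 4: 387 / 4 = 96.75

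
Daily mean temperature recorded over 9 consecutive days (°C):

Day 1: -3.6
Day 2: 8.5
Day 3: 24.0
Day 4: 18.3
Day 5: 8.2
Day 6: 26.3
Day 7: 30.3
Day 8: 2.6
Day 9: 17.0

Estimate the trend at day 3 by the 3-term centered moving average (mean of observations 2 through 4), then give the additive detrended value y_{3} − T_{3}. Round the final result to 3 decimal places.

Trend T_3 = (8.5 + 24.0 + 18.3) / 3 = 50.8/3 = 16.93333
Detrended value: 24.0 − 16.93333 = 7.067

7.067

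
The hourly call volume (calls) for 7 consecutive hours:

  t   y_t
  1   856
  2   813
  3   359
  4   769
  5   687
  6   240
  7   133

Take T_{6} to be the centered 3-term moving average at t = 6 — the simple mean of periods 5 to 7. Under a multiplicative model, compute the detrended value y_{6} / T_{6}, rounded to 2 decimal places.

0.68

Trend T_6 = (687 + 240 + 133) / 3 = 1060/3 = 353.3333
Ratio to trend: 240 / 353.3333 = 0.68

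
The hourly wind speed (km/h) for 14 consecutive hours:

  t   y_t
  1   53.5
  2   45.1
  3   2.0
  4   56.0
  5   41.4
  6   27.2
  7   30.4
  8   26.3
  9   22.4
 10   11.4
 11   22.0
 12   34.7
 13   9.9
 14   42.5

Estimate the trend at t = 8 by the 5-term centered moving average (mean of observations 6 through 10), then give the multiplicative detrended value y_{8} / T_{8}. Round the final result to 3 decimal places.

1.117

Trend T_8 = (27.2 + 30.4 + 26.3 + 22.4 + 11.4) / 5 = 117.7/5 = 23.54000
Ratio to trend: 26.3 / 23.54000 = 1.117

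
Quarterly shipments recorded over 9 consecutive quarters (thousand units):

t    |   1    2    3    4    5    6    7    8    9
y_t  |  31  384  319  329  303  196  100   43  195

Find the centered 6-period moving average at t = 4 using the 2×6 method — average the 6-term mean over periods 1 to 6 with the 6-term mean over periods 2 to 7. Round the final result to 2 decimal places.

Sum over 1–6: 31 + 384 + 319 + 329 + 303 + 196 = 1562
Sum over 2–7: 384 + 319 + 329 + 303 + 196 + 100 = 1631
CMA at t=4 = (1562 + 1631) / (2·6) = 3193 / 12 = 266.08

266.08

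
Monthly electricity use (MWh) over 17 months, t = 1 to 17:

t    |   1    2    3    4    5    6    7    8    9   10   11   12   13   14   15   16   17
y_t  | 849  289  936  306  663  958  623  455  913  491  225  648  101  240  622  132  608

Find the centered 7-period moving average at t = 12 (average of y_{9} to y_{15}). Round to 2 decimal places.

462.86

Sum of periods 9–15: 913 + 491 + 225 + 648 + 101 + 240 + 622 = 3240
Divide by 7: 3240 / 7 = 462.86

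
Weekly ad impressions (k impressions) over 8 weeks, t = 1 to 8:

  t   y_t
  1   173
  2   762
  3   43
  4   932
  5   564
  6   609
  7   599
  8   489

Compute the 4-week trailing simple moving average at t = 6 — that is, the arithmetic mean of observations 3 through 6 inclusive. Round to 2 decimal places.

537.00

Sum of periods 3–6: 43 + 932 + 564 + 609 = 2148
Divide by 4: 2148 / 4 = 537.00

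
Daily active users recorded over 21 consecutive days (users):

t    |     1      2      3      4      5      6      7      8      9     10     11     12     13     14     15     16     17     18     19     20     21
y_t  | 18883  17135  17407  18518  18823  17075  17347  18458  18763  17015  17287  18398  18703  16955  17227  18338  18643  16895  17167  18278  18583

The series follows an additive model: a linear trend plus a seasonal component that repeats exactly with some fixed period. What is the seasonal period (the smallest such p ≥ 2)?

First differences y_{t+1} − y_t: -1748, 272, 1111, 305, -1748, 272, 1111, 305, -1748, 272, …
The difference pattern repeats every 4 terms and not for any smaller step, so p = 4.

4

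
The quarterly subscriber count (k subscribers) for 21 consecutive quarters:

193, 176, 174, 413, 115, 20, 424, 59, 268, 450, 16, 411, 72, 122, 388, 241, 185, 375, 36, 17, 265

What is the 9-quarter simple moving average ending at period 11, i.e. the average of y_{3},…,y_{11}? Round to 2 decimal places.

215.44

Sum of periods 3–11: 174 + 413 + 115 + 20 + 424 + 59 + 268 + 450 + 16 = 1939
Divide by 9: 1939 / 9 = 215.44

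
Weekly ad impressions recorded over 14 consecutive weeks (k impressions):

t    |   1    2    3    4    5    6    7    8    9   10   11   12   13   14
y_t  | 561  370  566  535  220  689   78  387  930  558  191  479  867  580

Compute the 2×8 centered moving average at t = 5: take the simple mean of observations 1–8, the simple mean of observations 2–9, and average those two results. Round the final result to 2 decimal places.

Sum over 1–8: 561 + 370 + 566 + 535 + 220 + 689 + 78 + 387 = 3406
Sum over 2–9: 370 + 566 + 535 + 220 + 689 + 78 + 387 + 930 = 3775
CMA at t=5 = (3406 + 3775) / (2·8) = 7181 / 16 = 448.81

448.81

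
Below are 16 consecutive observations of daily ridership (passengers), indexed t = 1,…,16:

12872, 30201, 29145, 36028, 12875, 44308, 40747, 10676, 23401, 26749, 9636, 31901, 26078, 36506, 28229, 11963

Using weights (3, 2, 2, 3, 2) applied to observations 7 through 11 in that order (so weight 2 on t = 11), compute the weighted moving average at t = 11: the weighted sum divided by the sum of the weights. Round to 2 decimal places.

Weighted sum: 3·40747 + 2·10676 + 2·23401 + 3·26749 + 2·9636 = 122241 + 21352 + 46802 + 80247 + 19272 = 289914
Weight total: 3 + 2 + 2 + 3 + 2 = 12
WMA = 289914 / 12 = 24159.50

24159.50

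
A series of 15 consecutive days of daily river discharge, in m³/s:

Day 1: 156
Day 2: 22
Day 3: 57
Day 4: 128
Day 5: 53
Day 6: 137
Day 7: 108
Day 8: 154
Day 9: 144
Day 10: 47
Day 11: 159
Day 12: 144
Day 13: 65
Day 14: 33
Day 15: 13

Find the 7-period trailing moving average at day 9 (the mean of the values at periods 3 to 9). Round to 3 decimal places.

Sum of periods 3–9: 57 + 128 + 53 + 137 + 108 + 154 + 144 = 781
Divide by 7: 781 / 7 = 111.571

111.571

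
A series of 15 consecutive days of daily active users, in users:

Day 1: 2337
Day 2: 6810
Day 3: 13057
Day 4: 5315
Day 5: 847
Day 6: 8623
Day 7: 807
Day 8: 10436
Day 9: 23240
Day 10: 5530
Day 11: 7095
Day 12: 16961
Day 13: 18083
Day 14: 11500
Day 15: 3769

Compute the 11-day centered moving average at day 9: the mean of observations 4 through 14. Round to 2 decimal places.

9857.91

Sum of periods 4–14: 5315 + 847 + 8623 + 807 + 10436 + 23240 + 5530 + 7095 + 16961 + 18083 + 11500 = 108437
Divide by 11: 108437 / 11 = 9857.91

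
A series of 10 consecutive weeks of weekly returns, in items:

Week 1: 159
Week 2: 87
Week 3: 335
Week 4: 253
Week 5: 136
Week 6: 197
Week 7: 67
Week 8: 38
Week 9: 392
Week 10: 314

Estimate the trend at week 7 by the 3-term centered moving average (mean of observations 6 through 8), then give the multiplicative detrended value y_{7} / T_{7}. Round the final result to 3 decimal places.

0.666

Trend T_7 = (197 + 67 + 38) / 3 = 302/3 = 100.66667
Ratio to trend: 67 / 100.66667 = 0.666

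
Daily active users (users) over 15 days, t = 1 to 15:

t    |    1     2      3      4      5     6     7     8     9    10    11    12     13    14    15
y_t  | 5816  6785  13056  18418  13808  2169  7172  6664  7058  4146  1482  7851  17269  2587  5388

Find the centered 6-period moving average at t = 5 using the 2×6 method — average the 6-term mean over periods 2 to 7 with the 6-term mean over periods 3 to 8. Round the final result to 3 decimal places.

Sum over 2–7: 6785 + 13056 + 18418 + 13808 + 2169 + 7172 = 61408
Sum over 3–8: 13056 + 18418 + 13808 + 2169 + 7172 + 6664 = 61287
CMA at t=5 = (61408 + 61287) / (2·6) = 122695 / 12 = 10224.583

10224.583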